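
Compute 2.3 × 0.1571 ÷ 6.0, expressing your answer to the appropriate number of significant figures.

0.060

2.3 × 0.1571 ÷ 6.0 = 0.0602216666667…
Multiplication/division keeps the fewest significant figures: 2.3 → 2 s.f., 0.1571 → 4 s.f., 6.0 → 2 s.f.; limit is 2.
Rounded to 2 significant figures: 0.060.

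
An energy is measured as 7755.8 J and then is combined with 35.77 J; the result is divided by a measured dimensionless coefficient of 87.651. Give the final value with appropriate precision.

88.893 J

7755.8 J + 35.77 J = 7791.57 J; the sum is limited to 1 decimal place (5 s.f.).
Carrying full precision, 7791.57 ÷ 87.651 = 88.8931101756… J; 87.651 has 5 s.f., so the result keeps min(5, 5) = 5 s.f.
Rounded to 5 significant figures: 88.893 J.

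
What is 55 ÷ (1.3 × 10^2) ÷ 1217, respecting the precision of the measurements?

3.5 × 10^-4

55 ÷ (1.3 × 10^2) ÷ 1217 = 0.000347639213703…
Multiplication/division keeps the fewest significant figures: 55 → 2 s.f., 1.3 × 10^2 → 2 s.f., 1217 → 4 s.f.; limit is 2.
Rounded to 2 significant figures: 3.5 × 10^-4.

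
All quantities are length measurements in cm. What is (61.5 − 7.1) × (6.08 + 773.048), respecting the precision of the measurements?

4.24 × 10⁴ cm²

61.5 − 7.1 = 54.4, limited to 1 d.p. → 3 s.f.; 6.08 + 773.048 = 779.128, limited to 2 d.p. → 5 s.f.
Carrying full precision, 54.4 × 779.128 = 42384.5632; keep min(3, 5) = 3 s.f.
Rounded to 3 significant figures: 4.24 × 10⁴ cm².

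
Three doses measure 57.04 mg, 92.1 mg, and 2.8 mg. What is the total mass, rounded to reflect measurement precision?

151.9 mg

57.04 mg + 92.1 mg + 2.8 mg = 151.94 mg.
Addition/subtraction keeps the fewest decimal places: 57.04 → 2 decimal places, 92.1 → 1 decimal place, 2.8 → 1 decimal place; limit is 1.
Rounded to 1 decimal place: 151.9 mg.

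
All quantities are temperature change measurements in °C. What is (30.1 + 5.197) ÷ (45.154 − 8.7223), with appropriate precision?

30.1 + 5.197 = 35.297, limited to 1 d.p. → 3 s.f.; 45.154 − 8.7223 = 36.4317, limited to 3 d.p. → 5 s.f.
Carrying full precision, 35.297 ÷ 36.4317 = 0.968854047437…; keep min(3, 5) = 3 s.f.
Rounded to 3 significant figures: 0.969.

0.969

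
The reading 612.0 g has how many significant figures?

4

612.0: trailing zeros after a decimal point are significant.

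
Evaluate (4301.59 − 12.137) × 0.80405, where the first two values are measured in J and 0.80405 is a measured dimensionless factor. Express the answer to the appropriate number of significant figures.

4301.59 J − 12.137 J = 4289.453 J; the difference is limited to 2 decimal places (6 s.f.).
Carrying full precision, 4289.453 × 0.80405 = 3448.93468465 J; 0.80405 has 5 s.f., so the result keeps min(6, 5) = 5 s.f.
Rounded to 5 significant figures: 3448.9 J.

3448.9 J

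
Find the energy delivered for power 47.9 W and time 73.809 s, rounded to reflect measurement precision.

3.54 × 10^3 J

energy delivered = 47.9 W × 73.809 s = 3535.4511 J.
47.9 has 3 significant figures; 73.809 has 5.
Division/multiplication keeps the fewest: 3 significant figures.
Rounded: 3.54 × 10^3 J.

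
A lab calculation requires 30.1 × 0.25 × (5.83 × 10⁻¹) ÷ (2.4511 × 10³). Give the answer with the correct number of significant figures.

1.8 × 10⁻³

30.1 × 0.25 × (5.83 × 10⁻¹) ÷ (2.4511 × 10³) = 0.00178983925584…
Multiplication/division keeps the fewest significant figures: 30.1 → 3 s.f., 0.25 → 2 s.f., 5.83 × 10⁻¹ → 3 s.f., 2.4511 × 10³ → 5 s.f.; limit is 2.
Rounded to 2 significant figures: 1.8 × 10⁻³.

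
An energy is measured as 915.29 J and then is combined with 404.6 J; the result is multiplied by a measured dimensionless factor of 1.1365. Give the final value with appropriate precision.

1500.1 J

915.29 J + 404.6 J = 1319.89 J; the sum is limited to 1 decimal place (5 s.f.).
Carrying full precision, 1319.89 × 1.1365 = 1500.054985 J; 1.1365 has 5 s.f., so the result keeps min(5, 5) = 5 s.f.
Rounded to 5 significant figures: 1500.1 J.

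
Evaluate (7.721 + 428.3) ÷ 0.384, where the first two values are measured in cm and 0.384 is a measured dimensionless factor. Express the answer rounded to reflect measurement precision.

1.14 × 10^3 cm

7.721 cm + 428.3 cm = 436.021 cm; the sum is limited to 1 decimal place (4 s.f.).
Carrying full precision, 436.021 ÷ 0.384 = 1135.47135417… cm; 0.384 has 3 s.f., so the result keeps min(4, 3) = 3 s.f.
Rounded to 3 significant figures: 1.14 × 10^3 cm.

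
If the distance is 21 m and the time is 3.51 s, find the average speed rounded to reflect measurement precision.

6.0 m/s

average speed = 21 m ÷ 3.51 s = 5.98290598291… m/s.
21 has 2 significant figures; 3.51 has 3.
Division/multiplication keeps the fewest: 2 significant figures.
Rounded: 6.0 m/s.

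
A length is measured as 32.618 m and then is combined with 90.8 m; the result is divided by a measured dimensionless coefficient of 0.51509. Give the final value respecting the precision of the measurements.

32.618 m + 90.8 m = 123.418 m; the sum is limited to 1 decimal place (4 s.f.).
Carrying full precision, 123.418 ÷ 0.51509 = 239.604729271… m; 0.51509 has 5 s.f., so the result keeps min(4, 5) = 4 s.f.
Rounded to 4 significant figures: 239.6 m.

239.6 m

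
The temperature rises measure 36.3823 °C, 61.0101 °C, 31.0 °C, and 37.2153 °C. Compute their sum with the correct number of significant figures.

36.3823 °C + 61.0101 °C + 31.0 °C + 37.2153 °C = 165.6077 °C.
Addition/subtraction keeps the fewest decimal places: 36.3823 → 4 decimal places, 61.0101 → 4 decimal places, 31.0 → 1 decimal place, 37.2153 → 4 decimal places; limit is 1.
Rounded to 1 decimal place: 165.6 °C.

165.6 °C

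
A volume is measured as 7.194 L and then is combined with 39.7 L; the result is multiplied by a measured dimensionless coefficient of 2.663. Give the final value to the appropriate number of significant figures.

7.194 L + 39.7 L = 46.894 L; the sum is limited to 1 decimal place (3 s.f.).
Carrying full precision, 46.894 × 2.663 = 124.878722 L; 2.663 has 4 s.f., so the result keeps min(3, 4) = 3 s.f.
Rounded to 3 significant figures: 125 L.

125 L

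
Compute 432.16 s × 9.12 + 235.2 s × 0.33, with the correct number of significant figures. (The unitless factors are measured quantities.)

4.02 × 10³ s

432.16 × 9.12 = 3941.2992 → 3.94 × 10³ s (3 s.f., last digit at the 10^1 place).
235.2 × 0.33 = 77.616 → 78 s (2 s.f., last digit at the 10^0 place).
Sum: 4018.9152 s; keep the coarser place, 10^1.
Result: 4.02 × 10³ s.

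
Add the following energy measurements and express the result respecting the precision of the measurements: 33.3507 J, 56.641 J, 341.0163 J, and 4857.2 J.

33.3507 J + 56.641 J + 341.0163 J + 4857.2 J = 5288.2080 J.
Addition/subtraction keeps the fewest decimal places: 33.3507 → 4 decimal places, 56.641 → 3 decimal places, 341.0163 → 4 decimal places, 4857.2 → 1 decimal place; limit is 1.
Rounded to 1 decimal place: 5288.2 J.

5288.2 J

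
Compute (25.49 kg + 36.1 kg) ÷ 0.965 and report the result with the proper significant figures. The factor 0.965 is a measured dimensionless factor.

63.8 kg

25.49 kg + 36.1 kg = 61.59 kg; the sum is limited to 1 decimal place (3 s.f.).
Carrying full precision, 61.59 ÷ 0.965 = 63.8238341969… kg; 0.965 has 3 s.f., so the result keeps min(3, 3) = 3 s.f.
Rounded to 3 significant figures: 63.8 kg.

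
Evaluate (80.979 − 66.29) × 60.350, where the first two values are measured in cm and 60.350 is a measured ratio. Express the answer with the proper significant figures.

80.979 cm − 66.29 cm = 14.689 cm; the difference is limited to 2 decimal places (4 s.f.).
Carrying full precision, 14.689 × 60.350 = 886.48115 cm; 60.350 has 5 s.f., so the result keeps min(4, 5) = 4 s.f.
Rounded to 4 significant figures: 886.5 cm.

886.5 cm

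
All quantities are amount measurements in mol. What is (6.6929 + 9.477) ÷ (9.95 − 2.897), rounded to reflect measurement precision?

2.29

6.6929 + 9.477 = 16.1699, limited to 3 d.p. → 5 s.f.; 9.95 − 2.897 = 7.053, limited to 2 d.p. → 3 s.f.
Carrying full precision, 16.1699 ÷ 7.053 = 2.29262725082…; keep min(5, 3) = 3 s.f.
Rounded to 3 significant figures: 2.29.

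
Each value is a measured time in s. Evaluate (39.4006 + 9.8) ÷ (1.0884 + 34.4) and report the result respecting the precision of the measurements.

39.4006 + 9.8 = 49.2006, limited to 1 d.p. → 3 s.f.; 1.0884 + 34.4 = 35.4884, limited to 1 d.p. → 3 s.f.
Carrying full precision, 49.2006 ÷ 35.4884 = 1.38638541044…; keep min(3, 3) = 3 s.f.
Rounded to 3 significant figures: 1.39.

1.39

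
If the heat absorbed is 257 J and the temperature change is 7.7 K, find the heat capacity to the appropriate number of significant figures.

heat capacity = 257 J ÷ 7.7 K = 33.3766233766… J/K.
257 has 3 significant figures; 7.7 has 2.
Division/multiplication keeps the fewest: 2 significant figures.
Rounded: 33 J/K.

33 J/K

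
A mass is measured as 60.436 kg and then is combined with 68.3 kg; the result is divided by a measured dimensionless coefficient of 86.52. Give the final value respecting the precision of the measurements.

60.436 kg + 68.3 kg = 128.736 kg; the sum is limited to 1 decimal place (4 s.f.).
Carrying full precision, 128.736 ÷ 86.52 = 1.4879334258… kg; 86.52 has 4 s.f., so the result keeps min(4, 4) = 4 s.f.
Rounded to 4 significant figures: 1.488 kg.

1.488 kg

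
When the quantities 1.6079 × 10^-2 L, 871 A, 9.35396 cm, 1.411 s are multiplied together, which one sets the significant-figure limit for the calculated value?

1.6079 × 10^-2 L → 5 s.f.; 871 A → 3 s.f.; 9.35396 cm → 6 s.f.; 1.411 s → 4 s.f.
The fewest is 3 significant figures, from 871 A.

871 A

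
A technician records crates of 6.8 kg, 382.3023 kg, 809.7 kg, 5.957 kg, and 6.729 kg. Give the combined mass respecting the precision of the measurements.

6.8 kg + 382.3023 kg + 809.7 kg + 5.957 kg + 6.729 kg = 1211.4883 kg.
Addition/subtraction keeps the fewest decimal places: 6.8 → 1 decimal place, 382.3023 → 4 decimal places, 809.7 → 1 decimal place, 5.957 → 3 decimal places, 6.729 → 3 decimal places; limit is 1.
Rounded to 1 decimal place: 1211.5 kg.

1211.5 kg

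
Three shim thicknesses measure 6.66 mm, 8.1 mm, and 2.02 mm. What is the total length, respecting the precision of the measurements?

6.66 mm + 8.1 mm + 2.02 mm = 16.78 mm.
Addition/subtraction keeps the fewest decimal places: 6.66 → 2 decimal places, 8.1 → 1 decimal place, 2.02 → 2 decimal places; limit is 1.
Rounded to 1 decimal place: 16.8 mm.

16.8 mm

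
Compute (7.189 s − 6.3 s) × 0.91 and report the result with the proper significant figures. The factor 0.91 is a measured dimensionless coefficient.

7.189 s − 6.3 s = 0.889 s; the difference is limited to 1 decimal place (1 s.f.).
Carrying full precision, 0.889 × 0.91 = 0.80899 s; 0.91 has 2 s.f., so the result keeps min(1, 2) = 1 s.f.
Rounded to 1 significant figure: 0.8 s.

0.8 s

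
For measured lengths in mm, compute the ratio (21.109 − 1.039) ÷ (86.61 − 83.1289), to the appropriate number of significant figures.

21.109 − 1.039 = 20.070, limited to 3 d.p. → 5 s.f.; 86.61 − 83.1289 = 3.4811, limited to 2 d.p. → 3 s.f.
Carrying full precision, 20.070 ÷ 3.4811 = 5.76541897676…; keep min(5, 3) = 3 s.f.
Rounded to 3 significant figures: 5.77.

5.77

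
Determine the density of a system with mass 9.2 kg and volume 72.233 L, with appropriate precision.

density = 9.2 kg ÷ 72.233 L = 0.127365608517… kg/L.
9.2 has 2 significant figures; 72.233 has 5.
Division/multiplication keeps the fewest: 2 significant figures.
Rounded: 0.13 kg/L.

0.13 kg/L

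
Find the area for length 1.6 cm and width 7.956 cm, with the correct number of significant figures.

13 cm²

area = 1.6 cm × 7.956 cm = 12.7296 cm².
1.6 has 2 significant figures; 7.956 has 4.
Division/multiplication keeps the fewest: 2 significant figures.
Rounded: 13 cm².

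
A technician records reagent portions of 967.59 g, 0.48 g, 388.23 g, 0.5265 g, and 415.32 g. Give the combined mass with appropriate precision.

1772.15 g

967.59 g + 0.48 g + 388.23 g + 0.5265 g + 415.32 g = 1772.1465 g.
Addition/subtraction keeps the fewest decimal places: 967.59 → 2 decimal places, 0.48 → 2 decimal places, 388.23 → 2 decimal places, 0.5265 → 4 decimal places, 415.32 → 2 decimal places; limit is 2.
Rounded to 2 decimal places: 1772.15 g.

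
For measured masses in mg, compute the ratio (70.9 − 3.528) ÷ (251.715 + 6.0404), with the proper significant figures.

70.9 − 3.528 = 67.372, limited to 1 d.p. → 3 s.f.; 251.715 + 6.0404 = 257.7554, limited to 3 d.p. → 6 s.f.
Carrying full precision, 67.372 ÷ 257.7554 = 0.261379587004…; keep min(3, 6) = 3 s.f.
Rounded to 3 significant figures: 2.61 × 10⁻¹.

2.61 × 10⁻¹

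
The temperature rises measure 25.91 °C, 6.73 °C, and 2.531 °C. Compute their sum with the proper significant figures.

25.91 °C + 6.73 °C + 2.531 °C = 35.171 °C.
Addition/subtraction keeps the fewest decimal places: 25.91 → 2 decimal places, 6.73 → 2 decimal places, 2.531 → 3 decimal places; limit is 2.
Rounded to 2 decimal places: 35.17 °C.

35.17 °C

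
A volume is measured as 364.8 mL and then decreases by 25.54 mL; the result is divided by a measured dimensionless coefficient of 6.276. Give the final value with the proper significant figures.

54.06 mL

364.8 mL − 25.54 mL = 339.26 mL; the difference is limited to 1 decimal place (4 s.f.).
Carrying full precision, 339.26 ÷ 6.276 = 54.056724028… mL; 6.276 has 4 s.f., so the result keeps min(4, 4) = 4 s.f.
Rounded to 4 significant figures: 54.06 mL.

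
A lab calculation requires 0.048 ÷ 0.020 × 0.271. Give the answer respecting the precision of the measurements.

0.048 ÷ 0.020 × 0.271 = 0.6504
Multiplication/division keeps the fewest significant figures: 0.048 → 2 s.f., 0.020 → 2 s.f., 0.271 → 3 s.f.; limit is 2.
Rounded to 2 significant figures: 0.65.

0.65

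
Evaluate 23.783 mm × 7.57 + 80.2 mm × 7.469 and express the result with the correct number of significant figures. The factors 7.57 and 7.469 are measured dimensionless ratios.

779 mm

23.783 × 7.57 = 180.03731 → 180. mm (3 s.f., last digit at the 10^0 place).
80.2 × 7.469 = 599.0138 → 599 mm (3 s.f., last digit at the 10^0 place).
Sum: 779.05111 mm; keep the coarser place, 10^0.
Result: 779 mm.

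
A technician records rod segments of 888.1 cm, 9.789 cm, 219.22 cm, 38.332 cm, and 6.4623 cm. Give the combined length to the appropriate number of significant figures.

888.1 cm + 9.789 cm + 219.22 cm + 38.332 cm + 6.4623 cm = 1161.9033 cm.
Addition/subtraction keeps the fewest decimal places: 888.1 → 1 decimal place, 9.789 → 3 decimal places, 219.22 → 2 decimal places, 38.332 → 3 decimal places, 6.4623 → 4 decimal places; limit is 1.
Rounded to 1 decimal place: 1161.9 cm.

1161.9 cm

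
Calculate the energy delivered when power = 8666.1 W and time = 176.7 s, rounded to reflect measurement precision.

1.531 × 10^6 J

energy delivered = 8666.1 W × 176.7 s = 1531299.87 J.
8666.1 has 5 significant figures; 176.7 has 4.
Division/multiplication keeps the fewest: 4 significant figures.
Rounded: 1.531 × 10^6 J.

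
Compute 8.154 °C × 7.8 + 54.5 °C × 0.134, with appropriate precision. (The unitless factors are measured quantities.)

8.154 × 7.8 = 63.6012 → 64 °C (2 s.f., last digit at the 10^0 place).
54.5 × 0.134 = 7.303 → 7.30 °C (3 s.f., last digit at the 10^-2 place).
Sum: 70.9042 °C; keep the coarser place, 10^0.
Result: 71 °C.

71 °C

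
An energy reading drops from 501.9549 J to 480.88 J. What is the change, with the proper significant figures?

501.9549 J − 480.88 J = 21.0749 J.
Addition/subtraction keeps the fewest decimal places: 501.9549 → 4 decimal places, 480.88 → 2 decimal places; limit is 2.
Rounded to 2 decimal places: 21.07 J.

21.07 J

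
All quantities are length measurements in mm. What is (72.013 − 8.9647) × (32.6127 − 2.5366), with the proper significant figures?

1.8962 × 10^3 mm²

72.013 − 8.9647 = 63.0483, limited to 3 d.p. → 5 s.f.; 32.6127 − 2.5366 = 30.0761, limited to 4 d.p. → 6 s.f.
Carrying full precision, 63.0483 × 30.0761 = 1896.24697563; keep min(5, 6) = 5 s.f.
Rounded to 5 significant figures: 1.8962 × 10^3 mm².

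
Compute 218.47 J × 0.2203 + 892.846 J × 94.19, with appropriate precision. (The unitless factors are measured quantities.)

8.415 × 10^4 J

218.47 × 0.2203 = 48.128941 → 48.13 J (4 s.f., last digit at the 10^-2 place).
892.846 × 94.19 = 84097.16474 → 8.410 × 10^4 J (4 s.f., last digit at the 10^1 place).
Sum: 84145.293681 J; keep the coarser place, 10^1.
Result: 8.415 × 10^4 J.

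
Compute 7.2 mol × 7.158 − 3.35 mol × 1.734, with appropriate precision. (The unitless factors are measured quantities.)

7.2 × 7.158 = 51.5376 → 52 mol (2 s.f., last digit at the 10^0 place).
3.35 × 1.734 = 5.8089 → 5.81 mol (3 s.f., last digit at the 10^-2 place).
Difference: 45.7287 mol; keep the coarser place, 10^0.
Result: 46 mol.

46 mol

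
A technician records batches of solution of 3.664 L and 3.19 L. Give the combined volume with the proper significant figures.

3.664 L + 3.19 L = 6.854 L.
Addition/subtraction keeps the fewest decimal places: 3.664 → 3 decimal places, 3.19 → 2 decimal places; limit is 2.
Rounded to 2 decimal places: 6.85 L.

6.85 L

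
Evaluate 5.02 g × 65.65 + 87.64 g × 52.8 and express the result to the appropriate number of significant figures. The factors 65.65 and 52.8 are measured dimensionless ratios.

4.96 × 10³ g

5.02 × 65.65 = 329.563 → 3.30 × 10² g (3 s.f., last digit at the 10^0 place).
87.64 × 52.8 = 4627.392 → 4.63 × 10³ g (3 s.f., last digit at the 10^1 place).
Sum: 4956.955 g; keep the coarser place, 10^1.
Result: 4.96 × 10³ g.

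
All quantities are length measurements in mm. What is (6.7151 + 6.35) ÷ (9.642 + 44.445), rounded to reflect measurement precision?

6.7151 + 6.35 = 13.0651, limited to 2 d.p. → 4 s.f.; 9.642 + 44.445 = 54.087, limited to 3 d.p. → 5 s.f.
Carrying full precision, 13.0651 ÷ 54.087 = 0.241557120935…; keep min(4, 5) = 4 s.f.
Rounded to 4 significant figures: 0.2416.

0.2416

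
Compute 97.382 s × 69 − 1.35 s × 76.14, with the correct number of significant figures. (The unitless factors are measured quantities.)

6.6 × 10^3 s

97.382 × 69 = 6719.358 → 6.7 × 10^3 s (2 s.f., last digit at the 10^2 place).
1.35 × 76.14 = 102.789 → 1.03 × 10^2 s (3 s.f., last digit at the 10^0 place).
Difference: 6616.569 s; keep the coarser place, 10^2.
Result: 6.6 × 10^3 s.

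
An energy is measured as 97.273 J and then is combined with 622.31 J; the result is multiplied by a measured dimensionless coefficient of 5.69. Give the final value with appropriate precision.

97.273 J + 622.31 J = 719.583 J; the sum is limited to 2 decimal places (5 s.f.).
Carrying full precision, 719.583 × 5.69 = 4094.42727 J; 5.69 has 3 s.f., so the result keeps min(5, 3) = 3 s.f.
Rounded to 3 significant figures: 4.09 × 10³ J.

4.09 × 10³ J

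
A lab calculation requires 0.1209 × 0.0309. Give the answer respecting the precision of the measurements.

0.1209 × 0.0309 = 0.00373581
Multiplication/division keeps the fewest significant figures: 0.1209 → 4 s.f., 0.0309 → 3 s.f.; limit is 3.
Rounded to 3 significant figures: 0.00374.

0.00374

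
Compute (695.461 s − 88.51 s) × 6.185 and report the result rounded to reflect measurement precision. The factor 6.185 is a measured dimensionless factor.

3754 s

695.461 s − 88.51 s = 606.951 s; the difference is limited to 2 decimal places (5 s.f.).
Carrying full precision, 606.951 × 6.185 = 3753.991935 s; 6.185 has 4 s.f., so the result keeps min(5, 4) = 4 s.f.
Rounded to 4 significant figures: 3754 s.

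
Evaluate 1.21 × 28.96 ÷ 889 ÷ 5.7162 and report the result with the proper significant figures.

1.21 × 28.96 ÷ 889 ÷ 5.7162 = 0.0068956427156…
Multiplication/division keeps the fewest significant figures: 1.21 → 3 s.f., 28.96 → 4 s.f., 889 → 3 s.f., 5.7162 → 5 s.f.; limit is 3.
Rounded to 3 significant figures: 0.00690.

0.00690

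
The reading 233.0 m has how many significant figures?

4

233.0: trailing zeros after a decimal point are significant.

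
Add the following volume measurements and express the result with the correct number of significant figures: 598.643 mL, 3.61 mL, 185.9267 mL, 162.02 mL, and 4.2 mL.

598.643 mL + 3.61 mL + 185.9267 mL + 162.02 mL + 4.2 mL = 954.3997 mL.
Addition/subtraction keeps the fewest decimal places: 598.643 → 3 decimal places, 3.61 → 2 decimal places, 185.9267 → 4 decimal places, 162.02 → 2 decimal places, 4.2 → 1 decimal place; limit is 1.
Rounded to 1 decimal place: 9.544 × 10^2 mL.

9.544 × 10^2 mL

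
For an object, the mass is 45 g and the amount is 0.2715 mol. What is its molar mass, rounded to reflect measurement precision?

molar mass = 45 g ÷ 0.2715 mol = 165.745856354… g/mol.
45 has 2 significant figures; 0.2715 has 4.
Division/multiplication keeps the fewest: 2 significant figures.
Rounded: 1.7 × 10² g/mol.

1.7 × 10² g/mol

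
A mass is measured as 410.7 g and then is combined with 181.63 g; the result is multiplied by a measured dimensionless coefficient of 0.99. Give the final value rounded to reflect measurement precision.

5.9 × 10^2 g

410.7 g + 181.63 g = 592.33 g; the sum is limited to 1 decimal place (4 s.f.).
Carrying full precision, 592.33 × 0.99 = 586.4067 g; 0.99 has 2 s.f., so the result keeps min(4, 2) = 2 s.f.
Rounded to 2 significant figures: 5.9 × 10^2 g.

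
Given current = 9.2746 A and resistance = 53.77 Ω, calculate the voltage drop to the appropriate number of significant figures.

498.7 V

voltage drop = 9.2746 A × 53.77 Ω = 498.695242 V.
9.2746 has 5 significant figures; 53.77 has 4.
Division/multiplication keeps the fewest: 4 significant figures.
Rounded: 498.7 V.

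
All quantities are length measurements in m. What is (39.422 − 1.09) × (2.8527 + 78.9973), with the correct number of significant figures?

39.422 − 1.09 = 38.332, limited to 2 d.p. → 4 s.f.; 2.8527 + 78.9973 = 81.8500, limited to 4 d.p. → 6 s.f.
Carrying full precision, 38.332 × 81.8500 = 3137.4742; keep min(4, 6) = 4 s.f.
Rounded to 4 significant figures: 3137 m².

3137 m²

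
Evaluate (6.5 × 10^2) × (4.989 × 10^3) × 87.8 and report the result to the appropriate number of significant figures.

(6.5 × 10^2) × (4.989 × 10^3) × 87.8 = 284722230
Multiplication/division keeps the fewest significant figures: 6.5 × 10^2 → 2 s.f., 4.989 × 10^3 → 4 s.f., 87.8 → 3 s.f.; limit is 2.
Rounded to 2 significant figures: 2.8 × 10^8.

2.8 × 10^8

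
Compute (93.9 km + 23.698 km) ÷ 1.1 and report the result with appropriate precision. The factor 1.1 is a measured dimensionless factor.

1.1 × 10^2 km

93.9 km + 23.698 km = 117.598 km; the sum is limited to 1 decimal place (4 s.f.).
Carrying full precision, 117.598 ÷ 1.1 = 106.907272727… km; 1.1 has 2 s.f., so the result keeps min(4, 2) = 2 s.f.
Rounded to 2 significant figures: 1.1 × 10^2 km.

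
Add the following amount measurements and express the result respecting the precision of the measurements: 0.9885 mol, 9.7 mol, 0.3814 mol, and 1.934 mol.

13.0 mol

0.9885 mol + 9.7 mol + 0.3814 mol + 1.934 mol = 13.0039 mol.
Addition/subtraction keeps the fewest decimal places: 0.9885 → 4 decimal places, 9.7 → 1 decimal place, 0.3814 → 4 decimal places, 1.934 → 3 decimal places; limit is 1.
Rounded to 1 decimal place: 13.0 mol.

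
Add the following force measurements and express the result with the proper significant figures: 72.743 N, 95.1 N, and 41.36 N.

72.743 N + 95.1 N + 41.36 N = 209.203 N.
Addition/subtraction keeps the fewest decimal places: 72.743 → 3 decimal places, 95.1 → 1 decimal place, 41.36 → 2 decimal places; limit is 1.
Rounded to 1 decimal place: 209.2 N.

209.2 N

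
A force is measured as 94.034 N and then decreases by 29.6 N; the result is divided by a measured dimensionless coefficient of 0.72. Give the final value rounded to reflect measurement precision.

89 N

94.034 N − 29.6 N = 64.434 N; the difference is limited to 1 decimal place (3 s.f.).
Carrying full precision, 64.434 ÷ 0.72 = 89.4916666667… N; 0.72 has 2 s.f., so the result keeps min(3, 2) = 2 s.f.
Rounded to 2 significant figures: 89 N.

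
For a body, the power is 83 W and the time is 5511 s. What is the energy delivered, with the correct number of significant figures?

energy delivered = 83 W × 5511 s = 457413 J.
83 has 2 significant figures; 5511 has 4.
Division/multiplication keeps the fewest: 2 significant figures.
Rounded: 4.6 × 10^5 J.

4.6 × 10^5 J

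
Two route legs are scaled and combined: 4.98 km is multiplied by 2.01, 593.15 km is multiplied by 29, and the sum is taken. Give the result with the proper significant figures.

4.98 × 2.01 = 10.0098 → 10.0 km (3 s.f., last digit at the 10^-1 place).
593.15 × 29 = 17201.35 → 1.7 × 10^4 km (2 s.f., last digit at the 10^3 place).
Sum: 17211.3598 km; keep the coarser place, 10^3.
Result: 1.7 × 10^4 km.

1.7 × 10^4 km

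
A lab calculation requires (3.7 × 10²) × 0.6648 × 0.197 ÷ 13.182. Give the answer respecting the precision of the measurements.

(3.7 × 10²) × 0.6648 × 0.197 ÷ 13.182 = 3.67601820665…
Multiplication/division keeps the fewest significant figures: 3.7 × 10² → 2 s.f., 0.6648 → 4 s.f., 0.197 → 3 s.f., 13.182 → 5 s.f.; limit is 2.
Rounded to 2 significant figures: 3.7.

3.7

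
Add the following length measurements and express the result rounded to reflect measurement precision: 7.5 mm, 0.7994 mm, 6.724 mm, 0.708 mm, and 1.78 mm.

7.5 mm + 0.7994 mm + 6.724 mm + 0.708 mm + 1.78 mm = 17.5114 mm.
Addition/subtraction keeps the fewest decimal places: 7.5 → 1 decimal place, 0.7994 → 4 decimal places, 6.724 → 3 decimal places, 0.708 → 3 decimal places, 1.78 → 2 decimal places; limit is 1.
Rounded to 1 decimal place: 17.5 mm.

17.5 mm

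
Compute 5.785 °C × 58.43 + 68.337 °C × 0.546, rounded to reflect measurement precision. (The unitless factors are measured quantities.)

5.785 × 58.43 = 338.01755 → 338.0 °C (4 s.f., last digit at the 10^-1 place).
68.337 × 0.546 = 37.312002 → 37.3 °C (3 s.f., last digit at the 10^-1 place).
Sum: 375.329552 °C; keep the coarser place, 10^-1.
Result: 375.3 °C.

375.3 °C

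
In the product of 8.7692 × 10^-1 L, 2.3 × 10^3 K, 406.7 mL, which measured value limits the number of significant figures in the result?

8.7692 × 10^-1 L → 5 s.f.; 2.3 × 10^3 K → 2 s.f.; 406.7 mL → 4 s.f.
The fewest is 2 significant figures, from 2.3 × 10^3 K.

2.3 × 10^3 K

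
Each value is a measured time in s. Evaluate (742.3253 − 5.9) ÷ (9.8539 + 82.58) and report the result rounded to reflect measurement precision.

742.3253 − 5.9 = 736.4253, limited to 1 d.p. → 4 s.f.; 9.8539 + 82.58 = 92.4339, limited to 2 d.p. → 4 s.f.
Carrying full precision, 736.4253 ÷ 92.4339 = 7.96704780389…; keep min(4, 4) = 4 s.f.
Rounded to 4 significant figures: 7.967.

7.967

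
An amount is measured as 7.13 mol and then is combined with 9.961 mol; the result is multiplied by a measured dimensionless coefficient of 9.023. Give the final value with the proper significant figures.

154.2 mol

7.13 mol + 9.961 mol = 17.091 mol; the sum is limited to 2 decimal places (4 s.f.).
Carrying full precision, 17.091 × 9.023 = 154.212093 mol; 9.023 has 4 s.f., so the result keeps min(4, 4) = 4 s.f.
Rounded to 4 significant figures: 154.2 mol.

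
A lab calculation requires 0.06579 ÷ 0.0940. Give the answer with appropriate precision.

0.700

0.06579 ÷ 0.0940 = 0.699893617021…
Multiplication/division keeps the fewest significant figures: 0.06579 → 4 s.f., 0.0940 → 3 s.f.; limit is 3.
Rounded to 3 significant figures: 0.700.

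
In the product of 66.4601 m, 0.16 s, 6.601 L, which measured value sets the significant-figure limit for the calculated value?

66.4601 m → 6 s.f.; 0.16 s → 2 s.f.; 6.601 L → 4 s.f.
The fewest is 2 significant figures, from 0.16 s.

0.16 s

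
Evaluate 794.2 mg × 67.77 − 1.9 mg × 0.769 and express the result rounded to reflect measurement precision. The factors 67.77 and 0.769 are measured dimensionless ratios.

794.2 × 67.77 = 53822.934 → 5.382 × 10⁴ mg (4 s.f., last digit at the 10^1 place).
1.9 × 0.769 = 1.4611 → 1.5 mg (2 s.f., last digit at the 10^-1 place).
Difference: 53821.4729 mg; keep the coarser place, 10^1.
Result: 5.382 × 10⁴ mg.

5.382 × 10⁴ mg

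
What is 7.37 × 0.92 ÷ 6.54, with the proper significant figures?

1.0

7.37 × 0.92 ÷ 6.54 = 1.03675840979…
Multiplication/division keeps the fewest significant figures: 7.37 → 3 s.f., 0.92 → 2 s.f., 6.54 → 3 s.f.; limit is 2.
Rounded to 2 significant figures: 1.0.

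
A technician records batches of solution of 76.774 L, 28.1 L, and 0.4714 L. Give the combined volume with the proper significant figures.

76.774 L + 28.1 L + 0.4714 L = 105.3454 L.
Addition/subtraction keeps the fewest decimal places: 76.774 → 3 decimal places, 28.1 → 1 decimal place, 0.4714 → 4 decimal places; limit is 1.
Rounded to 1 decimal place: 1.053 × 10² L.

1.053 × 10² L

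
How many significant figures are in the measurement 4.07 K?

3

4.07: zeros between nonzero digits are significant.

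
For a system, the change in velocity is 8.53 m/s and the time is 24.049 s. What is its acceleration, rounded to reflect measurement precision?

0.355 m/s²

acceleration = 8.53 m/s ÷ 24.049 s = 0.354692502807… m/s².
8.53 has 3 significant figures; 24.049 has 5.
Division/multiplication keeps the fewest: 3 significant figures.
Rounded: 0.355 m/s².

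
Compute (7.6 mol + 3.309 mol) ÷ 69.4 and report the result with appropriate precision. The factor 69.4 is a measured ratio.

7.6 mol + 3.309 mol = 10.909 mol; the sum is limited to 1 decimal place (3 s.f.).
Carrying full precision, 10.909 ÷ 69.4 = 0.157190201729… mol; 69.4 has 3 s.f., so the result keeps min(3, 3) = 3 s.f.
Rounded to 3 significant figures: 1.57 × 10⁻¹ mol.

1.57 × 10⁻¹ mol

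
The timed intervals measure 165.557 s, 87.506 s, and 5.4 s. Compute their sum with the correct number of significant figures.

2.585 × 10² s

165.557 s + 87.506 s + 5.4 s = 258.463 s.
Addition/subtraction keeps the fewest decimal places: 165.557 → 3 decimal places, 87.506 → 3 decimal places, 5.4 → 1 decimal place; limit is 1.
Rounded to 1 decimal place: 2.585 × 10² s.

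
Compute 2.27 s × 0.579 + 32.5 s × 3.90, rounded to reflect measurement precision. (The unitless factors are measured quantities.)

128 s

2.27 × 0.579 = 1.31433 → 1.31 s (3 s.f., last digit at the 10^-2 place).
32.5 × 3.90 = 126.75 → 127 s (3 s.f., last digit at the 10^0 place).
Sum: 128.06433 s; keep the coarser place, 10^0.
Result: 128 s.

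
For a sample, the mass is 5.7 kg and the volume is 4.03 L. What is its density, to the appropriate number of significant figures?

1.4 kg/L

density = 5.7 kg ÷ 4.03 L = 1.41439205955… kg/L.
5.7 has 2 significant figures; 4.03 has 3.
Division/multiplication keeps the fewest: 2 significant figures.
Rounded: 1.4 kg/L.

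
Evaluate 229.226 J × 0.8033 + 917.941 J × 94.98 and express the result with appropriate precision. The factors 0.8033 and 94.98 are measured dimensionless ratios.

8.737 × 10^4 J

229.226 × 0.8033 = 184.1372458 → 184.1 J (4 s.f., last digit at the 10^-1 place).
917.941 × 94.98 = 87186.03618 → 8.719 × 10^4 J (4 s.f., last digit at the 10^1 place).
Sum: 87370.1734258 J; keep the coarser place, 10^1.
Result: 8.737 × 10^4 J.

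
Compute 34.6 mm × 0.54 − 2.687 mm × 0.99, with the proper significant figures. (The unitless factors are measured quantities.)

34.6 × 0.54 = 18.684 → 19 mm (2 s.f., last digit at the 10^0 place).
2.687 × 0.99 = 2.66013 → 2.7 mm (2 s.f., last digit at the 10^-1 place).
Difference: 16.02387 mm; keep the coarser place, 10^0.
Result: 16 mm.

16 mm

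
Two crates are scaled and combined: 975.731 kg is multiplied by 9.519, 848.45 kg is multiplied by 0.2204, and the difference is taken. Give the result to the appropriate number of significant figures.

975.731 × 9.519 = 9287.983389 → 9288 kg (4 s.f., last digit at the 10^0 place).
848.45 × 0.2204 = 186.99838 → 187.0 kg (4 s.f., last digit at the 10^-1 place).
Difference: 9100.985009 kg; keep the coarser place, 10^0.
Result: 9101 kg.

9101 kg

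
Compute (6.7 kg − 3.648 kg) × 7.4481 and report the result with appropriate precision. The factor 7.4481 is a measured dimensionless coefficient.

6.7 kg − 3.648 kg = 3.052 kg; the difference is limited to 1 decimal place (2 s.f.).
Carrying full precision, 3.052 × 7.4481 = 22.7316012 kg; 7.4481 has 5 s.f., so the result keeps min(2, 5) = 2 s.f.
Rounded to 2 significant figures: 23 kg.

23 kg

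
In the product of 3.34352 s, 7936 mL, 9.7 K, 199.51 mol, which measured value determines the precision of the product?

3.34352 s → 6 s.f.; 7936 mL → 4 s.f.; 9.7 K → 2 s.f.; 199.51 mol → 5 s.f.
The fewest is 2 significant figures, from 9.7 K.

9.7 K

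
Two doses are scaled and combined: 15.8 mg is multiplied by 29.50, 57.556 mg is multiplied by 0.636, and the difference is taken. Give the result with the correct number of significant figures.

429 mg

15.8 × 29.50 = 466.1 → 4.66 × 10² mg (3 s.f., last digit at the 10^0 place).
57.556 × 0.636 = 36.605616 → 36.6 mg (3 s.f., last digit at the 10^-1 place).
Difference: 429.494384 mg; keep the coarser place, 10^0.
Result: 429 mg.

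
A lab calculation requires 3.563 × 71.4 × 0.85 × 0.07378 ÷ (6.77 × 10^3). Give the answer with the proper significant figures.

3.563 × 71.4 × 0.85 × 0.07378 ÷ (6.77 × 10^3) = 0.00235658409403…
Multiplication/division keeps the fewest significant figures: 3.563 → 4 s.f., 71.4 → 3 s.f., 0.85 → 2 s.f., 0.07378 → 4 s.f., 6.77 × 10^3 → 3 s.f.; limit is 2.
Rounded to 2 significant figures: 0.0024.

0.0024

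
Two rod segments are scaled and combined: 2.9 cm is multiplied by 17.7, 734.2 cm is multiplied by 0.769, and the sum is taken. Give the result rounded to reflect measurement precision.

616 cm

2.9 × 17.7 = 51.33 → 51 cm (2 s.f., last digit at the 10^0 place).
734.2 × 0.769 = 564.5998 → 565 cm (3 s.f., last digit at the 10^0 place).
Sum: 615.9298 cm; keep the coarser place, 10^0.
Result: 616 cm.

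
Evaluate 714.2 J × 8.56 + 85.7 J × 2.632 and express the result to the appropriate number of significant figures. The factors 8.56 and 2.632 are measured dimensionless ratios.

6.34 × 10^3 J

714.2 × 8.56 = 6113.552 → 6.11 × 10^3 J (3 s.f., last digit at the 10^1 place).
85.7 × 2.632 = 225.5624 → 226 J (3 s.f., last digit at the 10^0 place).
Sum: 6339.1144 J; keep the coarser place, 10^1.
Result: 6.34 × 10^3 J.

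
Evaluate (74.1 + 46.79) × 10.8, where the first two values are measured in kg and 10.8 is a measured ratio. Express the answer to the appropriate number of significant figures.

1.31 × 10³ kg

74.1 kg + 46.79 kg = 120.89 kg; the sum is limited to 1 decimal place (4 s.f.).
Carrying full precision, 120.89 × 10.8 = 1305.612 kg; 10.8 has 3 s.f., so the result keeps min(4, 3) = 3 s.f.
Rounded to 3 significant figures: 1.31 × 10³ kg.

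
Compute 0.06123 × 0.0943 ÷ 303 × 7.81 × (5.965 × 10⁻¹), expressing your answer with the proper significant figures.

8.88 × 10⁻⁵

0.06123 × 0.0943 ÷ 303 × 7.81 × (5.965 × 10⁻¹) = 0.0000887758431178…
Multiplication/division keeps the fewest significant figures: 0.06123 → 4 s.f., 0.0943 → 3 s.f., 303 → 3 s.f., 7.81 → 3 s.f., 5.965 × 10⁻¹ → 4 s.f.; limit is 3.
Rounded to 3 significant figures: 8.88 × 10⁻⁵.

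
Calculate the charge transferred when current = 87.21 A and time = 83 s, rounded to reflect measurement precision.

7.2 × 10^3 C

charge transferred = 87.21 A × 83 s = 7238.43 C.
87.21 has 4 significant figures; 83 has 2.
Division/multiplication keeps the fewest: 2 significant figures.
Rounded: 7.2 × 10^3 C.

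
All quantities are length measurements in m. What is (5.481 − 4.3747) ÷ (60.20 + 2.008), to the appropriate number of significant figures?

0.01778

5.481 − 4.3747 = 1.1063, limited to 3 d.p. → 4 s.f.; 60.20 + 2.008 = 62.208, limited to 2 d.p. → 4 s.f.
Carrying full precision, 1.1063 ÷ 62.208 = 0.0177838863169…; keep min(4, 4) = 4 s.f.
Rounded to 4 significant figures: 0.01778.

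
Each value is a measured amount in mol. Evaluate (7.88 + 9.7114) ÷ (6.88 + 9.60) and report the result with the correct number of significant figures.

1.067

7.88 + 9.7114 = 17.5914, limited to 2 d.p. → 4 s.f.; 6.88 + 9.60 = 16.48, limited to 2 d.p. → 4 s.f.
Carrying full precision, 17.5914 ÷ 16.48 = 1.06743932039…; keep min(4, 4) = 4 s.f.
Rounded to 4 significant figures: 1.067.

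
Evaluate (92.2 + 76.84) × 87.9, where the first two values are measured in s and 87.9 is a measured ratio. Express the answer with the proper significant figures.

1.49 × 10⁴ s

92.2 s + 76.84 s = 169.04 s; the sum is limited to 1 decimal place (4 s.f.).
Carrying full precision, 169.04 × 87.9 = 14858.616 s; 87.9 has 3 s.f., so the result keeps min(4, 3) = 3 s.f.
Rounded to 3 significant figures: 1.49 × 10⁴ s.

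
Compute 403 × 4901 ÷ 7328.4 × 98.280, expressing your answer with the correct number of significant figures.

403 × 4901 ÷ 7328.4 × 98.280 = 26487.7903553…
Multiplication/division keeps the fewest significant figures: 403 → 3 s.f., 4901 → 4 s.f., 7328.4 → 5 s.f., 98.280 → 5 s.f.; limit is 3.
Rounded to 3 significant figures: 2.65 × 10⁴.

2.65 × 10⁴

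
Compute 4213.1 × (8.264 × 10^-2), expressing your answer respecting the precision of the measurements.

348.2

4213.1 × (8.264 × 10^-2) = 348.170584
Multiplication/division keeps the fewest significant figures: 4213.1 → 5 s.f., 8.264 × 10^-2 → 4 s.f.; limit is 4.
Rounded to 4 significant figures: 348.2.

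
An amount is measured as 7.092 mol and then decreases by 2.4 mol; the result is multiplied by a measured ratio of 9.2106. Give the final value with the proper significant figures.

43 mol

7.092 mol − 2.4 mol = 4.692 mol; the difference is limited to 1 decimal place (2 s.f.).
Carrying full precision, 4.692 × 9.2106 = 43.2161352 mol; 9.2106 has 5 s.f., so the result keeps min(2, 5) = 2 s.f.
Rounded to 2 significant figures: 43 mol.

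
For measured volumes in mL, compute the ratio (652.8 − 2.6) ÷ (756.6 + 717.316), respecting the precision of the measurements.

4.411 × 10⁻¹

652.8 − 2.6 = 650.2, limited to 1 d.p. → 4 s.f.; 756.6 + 717.316 = 1473.916, limited to 1 d.p. → 5 s.f.
Carrying full precision, 650.2 ÷ 1473.916 = 0.44113775819…; keep min(4, 5) = 4 s.f.
Rounded to 4 significant figures: 4.411 × 10⁻¹.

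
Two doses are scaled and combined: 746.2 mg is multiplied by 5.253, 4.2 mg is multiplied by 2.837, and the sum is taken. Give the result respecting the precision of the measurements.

3932 mg

746.2 × 5.253 = 3919.7886 → 3.920 × 10³ mg (4 s.f., last digit at the 10^0 place).
4.2 × 2.837 = 11.9154 → 12 mg (2 s.f., last digit at the 10^0 place).
Sum: 3931.704 mg; keep the coarser place, 10^0.
Result: 3932 mg.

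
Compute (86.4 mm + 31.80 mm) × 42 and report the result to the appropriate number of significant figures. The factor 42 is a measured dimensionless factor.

5.0 × 10³ mm

86.4 mm + 31.80 mm = 118.20 mm; the sum is limited to 1 decimal place (4 s.f.).
Carrying full precision, 118.20 × 42 = 4964.4 mm; 42 has 2 s.f., so the result keeps min(4, 2) = 2 s.f.
Rounded to 2 significant figures: 5.0 × 10³ mm.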